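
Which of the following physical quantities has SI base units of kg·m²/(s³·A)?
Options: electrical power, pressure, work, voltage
Checking the SI base units of each option:
  electrical power (P = IV): kg·m²/s³  ✗
  pressure (P = F/A): kg/(m·s²)  ✗
  work (W = Fd): kg·m²/s²  ✗
  voltage (V = IR): kg·m²/(s³·A)  ✓ matches

Only voltage has units kg·m²/(s³·A).

Answer: voltage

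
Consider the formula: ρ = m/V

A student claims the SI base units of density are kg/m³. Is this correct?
Units of each symbol in ρ = m/V:
  m (mass): kg
  V (volume): m³  → in the denominator, contributes 1/m³

Multiplying the contributions: [kg] · [1/m³]
Adding exponents of each base unit: kg: 1, m: -3
SI base units of density: kg/m³

The claimed units kg/m³ match the derived units, so the claim is correct.

Answer: Yes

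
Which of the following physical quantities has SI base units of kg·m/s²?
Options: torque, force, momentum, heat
Checking the SI base units of each option:
  torque (τ = Fr): kg·m²/s²  ✗
  force (F = ma): kg·m/s²  ✓ matches
  momentum (p = mv): kg·m/s  ✗
  heat (Q = mcΔT): kg·m²/s²  ✗

Only force has units kg·m/s².

Answer: force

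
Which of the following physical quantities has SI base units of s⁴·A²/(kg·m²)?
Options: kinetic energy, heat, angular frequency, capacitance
Checking the SI base units of each option:
  kinetic energy (E = ½mv²): kg·m²/s²  ✗
  heat (Q = mcΔT): kg·m²/s²  ✗
  angular frequency (ω = 2πf): 1/s  ✗
  capacitance (C = Q/V): s⁴·A²/(kg·m²)  ✓ matches

Only capacitance has units s⁴·A²/(kg·m²).

Answer: capacitance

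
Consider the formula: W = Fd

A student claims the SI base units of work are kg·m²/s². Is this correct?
Units of each symbol in W = Fd:
  F (force): kg·m/s²
  d (displacement): m

Multiplying the contributions: [kg·m/s²] · [m]
Adding exponents of each base unit: kg: 1, m: 2, s: -2
SI base units of work: kg·m²/s²

The claimed units kg·m²/s² match the derived units, so the claim is correct.

Answer: Yes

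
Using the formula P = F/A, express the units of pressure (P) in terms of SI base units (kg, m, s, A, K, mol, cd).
Units of each symbol in P = F/A:
  F (force): kg·m/s²
  A (area): m²  → in the denominator, contributes 1/m²

Multiplying the contributions: [kg·m/s²] · [1/m²]
Adding exponents of each base unit: kg: 1, m: -1, s: -2
SI base units of pressure: kg/(m·s²)

Answer: kg/(m·s²)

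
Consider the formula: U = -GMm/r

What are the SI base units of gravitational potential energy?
Units of each symbol in U = -GMm/r:
  G (gravitational constant): m³/(kg·s²)
  M (mass): kg
  m (mass): kg
  r (distance): m  → in the denominator, contributes 1/m
  The minus sign does not affect the units.

Multiplying the contributions: [m³/(kg·s²)] · [kg] · [kg] · [1/m]
Adding exponents of each base unit: kg: 1, m: 2, s: -2
SI base units of gravitational potential energy: kg·m²/s²

Answer: kg·m²/s²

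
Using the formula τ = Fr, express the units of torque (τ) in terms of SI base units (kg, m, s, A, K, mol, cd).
Units of each symbol in τ = Fr:
  F (force): kg·m/s²
  r (lever arm): m

Multiplying the contributions: [kg·m/s²] · [m]
Adding exponents of each base unit: kg: 1, m: 2, s: -2
SI base units of torque: kg·m²/s²

Answer: kg·m²/s²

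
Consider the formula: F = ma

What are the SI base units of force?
Units of each symbol in F = ma:
  m (mass): kg
  a (acceleration): m/s²

Multiplying the contributions: [kg] · [m/s²]
Adding exponents of each base unit: kg: 1, m: 1, s: -2
SI base units of force: kg·m/s²

Answer: kg·m/s²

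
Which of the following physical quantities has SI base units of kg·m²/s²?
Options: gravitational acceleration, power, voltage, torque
Checking the SI base units of each option:
  gravitational acceleration (g = GM/r²): m/s²  ✗
  power (P = W/t): kg·m²/s³  ✗
  voltage (V = IR): kg·m²/(s³·A)  ✗
  torque (τ = Fr): kg·m²/s²  ✓ matches

Only torque has units kg·m²/s².

Answer: torque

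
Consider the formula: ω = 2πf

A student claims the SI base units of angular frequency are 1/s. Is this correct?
Units of each symbol in ω = 2πf:
  f (frequency): 1/s
  The factor 2π is dimensionless.

Multiplying the contributions: [1/s]
Adding exponents of each base unit: s: -1
SI base units of angular frequency: 1/s

The claimed units 1/s match the derived units, so the claim is correct.

Answer: Yes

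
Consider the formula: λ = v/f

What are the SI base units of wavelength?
Units of each symbol in λ = v/f:
  v (wave speed): m/s
  f (frequency): 1/s  → in the denominator, contributes s

Multiplying the contributions: [m/s] · [s]
Adding exponents of each base unit: m: 1
SI base units of wavelength: m

Answer: m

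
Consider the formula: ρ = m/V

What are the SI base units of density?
Units of each symbol in ρ = m/V:
  m (mass): kg
  V (volume): m³  → in the denominator, contributes 1/m³

Multiplying the contributions: [kg] · [1/m³]
Adding exponents of each base unit: kg: 1, m: -3
SI base units of density: kg/m³

Answer: kg/m³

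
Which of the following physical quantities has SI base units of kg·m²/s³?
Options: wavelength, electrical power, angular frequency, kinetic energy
Checking the SI base units of each option:
  wavelength (λ = v/f): m  ✗
  electrical power (P = IV): kg·m²/s³  ✓ matches
  angular frequency (ω = 2πf): 1/s  ✗
  kinetic energy (E = ½mv²): kg·m²/s²  ✗

Only electrical power has units kg·m²/s³.

Answer: electrical power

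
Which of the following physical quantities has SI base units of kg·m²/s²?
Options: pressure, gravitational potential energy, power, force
Checking the SI base units of each option:
  pressure (P = F/A): kg/(m·s²)  ✗
  gravitational potential energy (U = -GMm/r): kg·m²/s²  ✓ matches
  power (P = W/t): kg·m²/s³  ✗
  force (F = ma): kg·m/s²  ✗

Only gravitational potential energy has units kg·m²/s².

Answer: gravitational potential energy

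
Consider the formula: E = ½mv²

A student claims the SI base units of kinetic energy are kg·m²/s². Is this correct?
Units of each symbol in E = ½mv²:
  m (mass): kg
  v (speed): m/s  → to the power 2, contributes m²/s²
  The factor ½ is dimensionless.

Multiplying the contributions: [kg] · [m²/s²]
Adding exponents of each base unit: kg: 1, m: 2, s: -2
SI base units of kinetic energy: kg·m²/s²

The claimed units kg·m²/s² match the derived units, so the claim is correct.

Answer: Yes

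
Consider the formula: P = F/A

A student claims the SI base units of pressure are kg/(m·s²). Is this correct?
Units of each symbol in P = F/A:
  F (force): kg·m/s²
  A (area): m²  → in the denominator, contributes 1/m²

Multiplying the contributions: [kg·m/s²] · [1/m²]
Adding exponents of each base unit: kg: 1, m: -1, s: -2
SI base units of pressure: kg/(m·s²)

The claimed units kg/(m·s²) match the derived units, so the claim is correct.

Answer: Yes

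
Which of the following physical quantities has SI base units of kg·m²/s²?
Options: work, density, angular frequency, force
Checking the SI base units of each option:
  work (W = Fd): kg·m²/s²  ✓ matches
  density (ρ = m/V): kg/m³  ✗
  angular frequency (ω = 2πf): 1/s  ✗
  force (F = ma): kg·m/s²  ✗

Only work has units kg·m²/s².

Answer: work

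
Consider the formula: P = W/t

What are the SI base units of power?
Units of each symbol in P = W/t:
  W (work): kg·m²/s²
  t (time): s  → in the denominator, contributes 1/s

Multiplying the contributions: [kg·m²/s²] · [1/s]
Adding exponents of each base unit: kg: 1, m: 2, s: -3
SI base units of power: kg·m²/s³

Answer: kg·m²/s³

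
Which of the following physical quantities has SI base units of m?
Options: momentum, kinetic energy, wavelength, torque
Checking the SI base units of each option:
  momentum (p = mv): kg·m/s  ✗
  kinetic energy (E = ½mv²): kg·m²/s²  ✗
  wavelength (λ = v/f): m  ✓ matches
  torque (τ = Fr): kg·m²/s²  ✗

Only wavelength has units m.

Answer: wavelength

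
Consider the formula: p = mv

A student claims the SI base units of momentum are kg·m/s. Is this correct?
Units of each symbol in p = mv:
  m (mass): kg
  v (velocity): m/s

Multiplying the contributions: [kg] · [m/s]
Adding exponents of each base unit: kg: 1, m: 1, s: -1
SI base units of momentum: kg·m/s

The claimed units kg·m/s match the derived units, so the claim is correct.

Answer: Yes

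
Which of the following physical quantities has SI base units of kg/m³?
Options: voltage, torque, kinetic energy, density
Checking the SI base units of each option:
  voltage (V = IR): kg·m²/(s³·A)  ✗
  torque (τ = Fr): kg·m²/s²  ✗
  kinetic energy (E = ½mv²): kg·m²/s²  ✗
  density (ρ = m/V): kg/m³  ✓ matches

Only density has units kg/m³.

Answer: density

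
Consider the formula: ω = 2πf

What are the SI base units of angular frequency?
Units of each symbol in ω = 2πf:
  f (frequency): 1/s
  The factor 2π is dimensionless.

Multiplying the contributions: [1/s]
Adding exponents of each base unit: s: -1
SI base units of angular frequency: 1/s

Answer: 1/s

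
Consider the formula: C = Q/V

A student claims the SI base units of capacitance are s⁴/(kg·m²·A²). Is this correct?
Units of each symbol in C = Q/V:
  Q (charge, in coulombs): s·A
  V (voltage, in volts): kg·m²/(s³·A)  → in the denominator, contributes s³·A/(kg·m²)

Multiplying the contributions: [s·A] · [s³·A/(kg·m²)]
Adding exponents of each base unit: kg: -1, m: -2, s: 4, A: 2
SI base units of capacitance: s⁴·A²/(kg·m²)

The claimed units s⁴/(kg·m²·A²) (exponents kg: -1, m: -2, s: 4, A: -2) do not match the derived units s⁴·A²/(kg·m²) (exponents kg: -1, m: -2, s: 4, A: 2), so the claim is incorrect.

Answer: No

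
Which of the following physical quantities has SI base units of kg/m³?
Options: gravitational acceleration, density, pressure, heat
Checking the SI base units of each option:
  gravitational acceleration (g = GM/r²): m/s²  ✗
  density (ρ = m/V): kg/m³  ✓ matches
  pressure (P = F/A): kg/(m·s²)  ✗
  heat (Q = mcΔT): kg·m²/s²  ✗

Only density has units kg/m³.

Answer: density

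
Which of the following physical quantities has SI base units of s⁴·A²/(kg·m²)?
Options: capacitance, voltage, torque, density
Checking the SI base units of each option:
  capacitance (C = Q/V): s⁴·A²/(kg·m²)  ✓ matches
  voltage (V = IR): kg·m²/(s³·A)  ✗
  torque (τ = Fr): kg·m²/s²  ✗
  density (ρ = m/V): kg/m³  ✗

Only capacitance has units s⁴·A²/(kg·m²).

Answer: capacitance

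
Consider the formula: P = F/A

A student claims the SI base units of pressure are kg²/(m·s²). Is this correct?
Units of each symbol in P = F/A:
  F (force): kg·m/s²
  A (area): m²  → in the denominator, contributes 1/m²

Multiplying the contributions: [kg·m/s²] · [1/m²]
Adding exponents of each base unit: kg: 1, m: -1, s: -2
SI base units of pressure: kg/(m·s²)

The claimed units kg²/(m·s²) (exponents kg: 2, m: -1, s: -2) do not match the derived units kg/(m·s²) (exponents kg: 1, m: -1, s: -2), so the claim is incorrect.

Answer: No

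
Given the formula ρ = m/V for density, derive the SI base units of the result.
Units of each symbol in ρ = m/V:
  m (mass): kg
  V (volume): m³  → in the denominator, contributes 1/m³

Multiplying the contributions: [kg] · [1/m³]
Adding exponents of each base unit: kg: 1, m: -3
SI base units of density: kg/m³

Answer: kg/m³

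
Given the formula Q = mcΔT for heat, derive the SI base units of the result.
Units of each symbol in Q = mcΔT:
  m (mass): kg
  c (specific heat capacity, in J/(kg·K)): m²/(s²·K)
  ΔT (temperature change): K

Multiplying the contributions: [kg] · [m²/(s²·K)] · [K]
Adding exponents of each base unit: kg: 1, m: 2, s: -2
SI base units of heat: kg·m²/s²

Answer: kg·m²/s²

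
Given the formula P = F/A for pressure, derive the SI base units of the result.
Units of each symbol in P = F/A:
  F (force): kg·m/s²
  A (area): m²  → in the denominator, contributes 1/m²

Multiplying the contributions: [kg·m/s²] · [1/m²]
Adding exponents of each base unit: kg: 1, m: -1, s: -2
SI base units of pressure: kg/(m·s²)

Answer: kg/(m·s²)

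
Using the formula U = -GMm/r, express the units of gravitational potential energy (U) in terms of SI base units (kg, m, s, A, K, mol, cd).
Units of each symbol in U = -GMm/r:
  G (gravitational constant): m³/(kg·s²)
  M (mass): kg
  m (mass): kg
  r (distance): m  → in the denominator, contributes 1/m
  The minus sign does not affect the units.

Multiplying the contributions: [m³/(kg·s²)] · [kg] · [kg] · [1/m]
Adding exponents of each base unit: kg: 1, m: 2, s: -2
SI base units of gravitational potential energy: kg·m²/s²

Answer: kg·m²/s²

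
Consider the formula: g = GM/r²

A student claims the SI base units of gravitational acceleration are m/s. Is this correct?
Units of each symbol in g = GM/r²:
  G (gravitational constant): m³/(kg·s²)
  M (mass): kg
  r (distance): m  → to the power 2 in the denominator, contributes 1/m²

Multiplying the contributions: [m³/(kg·s²)] · [kg] · [1/m²]
Adding exponents of each base unit: m: 1, s: -2
SI base units of gravitational acceleration: m/s²

The claimed units m/s (exponents m: 1, s: -1) do not match the derived units m/s² (exponents m: 1, s: -2), so the claim is incorrect.

Answer: No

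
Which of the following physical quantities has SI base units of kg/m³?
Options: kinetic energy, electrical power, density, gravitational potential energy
Checking the SI base units of each option:
  kinetic energy (E = ½mv²): kg·m²/s²  ✗
  electrical power (P = IV): kg·m²/s³  ✗
  density (ρ = m/V): kg/m³  ✓ matches
  gravitational potential energy (U = -GMm/r): kg·m²/s²  ✗

Only density has units kg/m³.

Answer: density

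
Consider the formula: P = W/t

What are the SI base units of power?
Units of each symbol in P = W/t:
  W (work): kg·m²/s²
  t (time): s  → in the denominator, contributes 1/s

Multiplying the contributions: [kg·m²/s²] · [1/s]
Adding exponents of each base unit: kg: 1, m: 2, s: -3
SI base units of power: kg·m²/s³

Answer: kg·m²/s³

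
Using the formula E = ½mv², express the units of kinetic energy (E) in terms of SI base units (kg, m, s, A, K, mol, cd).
Units of each symbol in E = ½mv²:
  m (mass): kg
  v (speed): m/s  → to the power 2, contributes m²/s²
  The factor ½ is dimensionless.

Multiplying the contributions: [kg] · [m²/s²]
Adding exponents of each base unit: kg: 1, m: 2, s: -2
SI base units of kinetic energy: kg·m²/s²

Answer: kg·m²/s²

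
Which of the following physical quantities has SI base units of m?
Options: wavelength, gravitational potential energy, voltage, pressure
Checking the SI base units of each option:
  wavelength (λ = v/f): m  ✓ matches
  gravitational potential energy (U = -GMm/r): kg·m²/s²  ✗
  voltage (V = IR): kg·m²/(s³·A)  ✗
  pressure (P = F/A): kg/(m·s²)  ✗

Only wavelength has units m.

Answer: wavelength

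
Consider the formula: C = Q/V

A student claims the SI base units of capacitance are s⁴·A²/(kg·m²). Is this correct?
Units of each symbol in C = Q/V:
  Q (charge, in coulombs): s·A
  V (voltage, in volts): kg·m²/(s³·A)  → in the denominator, contributes s³·A/(kg·m²)

Multiplying the contributions: [s·A] · [s³·A/(kg·m²)]
Adding exponents of each base unit: kg: -1, m: -2, s: 4, A: 2
SI base units of capacitance: s⁴·A²/(kg·m²)

The claimed units s⁴·A²/(kg·m²) match the derived units, so the claim is correct.

Answer: Yes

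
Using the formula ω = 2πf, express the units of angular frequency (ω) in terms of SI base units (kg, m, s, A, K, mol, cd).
Units of each symbol in ω = 2πf:
  f (frequency): 1/s
  The factor 2π is dimensionless.

Multiplying the contributions: [1/s]
Adding exponents of each base unit: s: -1
SI base units of angular frequency: 1/s

Answer: 1/s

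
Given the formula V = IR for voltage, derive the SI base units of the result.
Units of each symbol in V = IR:
  I (current): A
  R (resistance, in ohms): kg·m²/(s³·A²)

Multiplying the contributions: [A] · [kg·m²/(s³·A²)]
Adding exponents of each base unit: kg: 1, m: 2, s: -3, A: -1
SI base units of voltage: kg·m²/(s³·A)

Answer: kg·m²/(s³·A)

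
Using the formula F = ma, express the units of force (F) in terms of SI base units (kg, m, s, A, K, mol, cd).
Units of each symbol in F = ma:
  m (mass): kg
  a (acceleration): m/s²

Multiplying the contributions: [kg] · [m/s²]
Adding exponents of each base unit: kg: 1, m: 1, s: -2
SI base units of force: kg·m/s²

Answer: kg·m/s²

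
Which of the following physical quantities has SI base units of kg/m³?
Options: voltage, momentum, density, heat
Checking the SI base units of each option:
  voltage (V = IR): kg·m²/(s³·A)  ✗
  momentum (p = mv): kg·m/s  ✗
  density (ρ = m/V): kg/m³  ✓ matches
  heat (Q = mcΔT): kg·m²/s²  ✗

Only density has units kg/m³.

Answer: density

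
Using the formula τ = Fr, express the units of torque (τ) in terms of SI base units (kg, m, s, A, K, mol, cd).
Units of each symbol in τ = Fr:
  F (force): kg·m/s²
  r (lever arm): m

Multiplying the contributions: [kg·m/s²] · [m]
Adding exponents of each base unit: kg: 1, m: 2, s: -2
SI base units of torque: kg·m²/s²

Answer: kg·m²/s²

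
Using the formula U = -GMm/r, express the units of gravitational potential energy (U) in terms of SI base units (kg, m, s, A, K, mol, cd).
Units of each symbol in U = -GMm/r:
  G (gravitational constant): m³/(kg·s²)
  M (mass): kg
  m (mass): kg
  r (distance): m  → in the denominator, contributes 1/m
  The minus sign does not affect the units.

Multiplying the contributions: [m³/(kg·s²)] · [kg] · [kg] · [1/m]
Adding exponents of each base unit: kg: 1, m: 2, s: -2
SI base units of gravitational potential energy: kg·m²/s²

Answer: kg·m²/s²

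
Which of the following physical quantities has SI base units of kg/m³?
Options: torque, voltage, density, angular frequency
Checking the SI base units of each option:
  torque (τ = Fr): kg·m²/s²  ✗
  voltage (V = IR): kg·m²/(s³·A)  ✗
  density (ρ = m/V): kg/m³  ✓ matches
  angular frequency (ω = 2πf): 1/s  ✗

Only density has units kg/m³.

Answer: density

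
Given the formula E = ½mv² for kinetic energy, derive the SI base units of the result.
Units of each symbol in E = ½mv²:
  m (mass): kg
  v (speed): m/s  → to the power 2, contributes m²/s²
  The factor ½ is dimensionless.

Multiplying the contributions: [kg] · [m²/s²]
Adding exponents of each base unit: kg: 1, m: 2, s: -2
SI base units of kinetic energy: kg·m²/s²

Answer: kg·m²/s²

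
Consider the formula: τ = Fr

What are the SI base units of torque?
Units of each symbol in τ = Fr:
  F (force): kg·m/s²
  r (lever arm): m

Multiplying the contributions: [kg·m/s²] · [m]
Adding exponents of each base unit: kg: 1, m: 2, s: -2
SI base units of torque: kg·m²/s²

Answer: kg·m²/s²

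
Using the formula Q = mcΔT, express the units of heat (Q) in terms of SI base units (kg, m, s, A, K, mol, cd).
Units of each symbol in Q = mcΔT:
  m (mass): kg
  c (specific heat capacity, in J/(kg·K)): m²/(s²·K)
  ΔT (temperature change): K

Multiplying the contributions: [kg] · [m²/(s²·K)] · [K]
Adding exponents of each base unit: kg: 1, m: 2, s: -2
SI base units of heat: kg·m²/s²

Answer: kg·m²/s²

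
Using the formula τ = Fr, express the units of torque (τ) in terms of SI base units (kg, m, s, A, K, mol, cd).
Units of each symbol in τ = Fr:
  F (force): kg·m/s²
  r (lever arm): m

Multiplying the contributions: [kg·m/s²] · [m]
Adding exponents of each base unit: kg: 1, m: 2, s: -2
SI base units of torque: kg·m²/s²

Answer: kg·m²/s²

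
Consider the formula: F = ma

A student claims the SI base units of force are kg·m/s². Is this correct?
Units of each symbol in F = ma:
  m (mass): kg
  a (acceleration): m/s²

Multiplying the contributions: [kg] · [m/s²]
Adding exponents of each base unit: kg: 1, m: 1, s: -2
SI base units of force: kg·m/s²

The claimed units kg·m/s² match the derived units, so the claim is correct.

Answer: Yes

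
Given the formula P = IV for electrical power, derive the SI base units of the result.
Units of each symbol in P = IV:
  I (current): A
  V (voltage, in volts): kg·m²/(s³·A)

Multiplying the contributions: [A] · [kg·m²/(s³·A)]
Adding exponents of each base unit: kg: 1, m: 2, s: -3
SI base units of electrical power: kg·m²/s³

Answer: kg·m²/s³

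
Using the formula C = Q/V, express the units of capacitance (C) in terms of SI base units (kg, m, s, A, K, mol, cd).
Units of each symbol in C = Q/V:
  Q (charge, in coulombs): s·A
  V (voltage, in volts): kg·m²/(s³·A)  → in the denominator, contributes s³·A/(kg·m²)

Multiplying the contributions: [s·A] · [s³·A/(kg·m²)]
Adding exponents of each base unit: kg: -1, m: -2, s: 4, A: 2
SI base units of capacitance: s⁴·A²/(kg·m²)

Answer: s⁴·A²/(kg·m²)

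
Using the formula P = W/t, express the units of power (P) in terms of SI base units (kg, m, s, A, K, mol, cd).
Units of each symbol in P = W/t:
  W (work): kg·m²/s²
  t (time): s  → in the denominator, contributes 1/s

Multiplying the contributions: [kg·m²/s²] · [1/s]
Adding exponents of each base unit: kg: 1, m: 2, s: -3
SI base units of power: kg·m²/s³

Answer: kg·m²/s³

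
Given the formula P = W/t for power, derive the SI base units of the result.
Units of each symbol in P = W/t:
  W (work): kg·m²/s²
  t (time): s  → in the denominator, contributes 1/s

Multiplying the contributions: [kg·m²/s²] · [1/s]
Adding exponents of each base unit: kg: 1, m: 2, s: -3
SI base units of power: kg·m²/s³

Answer: kg·m²/s³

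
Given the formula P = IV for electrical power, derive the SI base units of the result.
Units of each symbol in P = IV:
  I (current): A
  V (voltage, in volts): kg·m²/(s³·A)

Multiplying the contributions: [A] · [kg·m²/(s³·A)]
Adding exponents of each base unit: kg: 1, m: 2, s: -3
SI base units of electrical power: kg·m²/s³

Answer: kg·m²/s³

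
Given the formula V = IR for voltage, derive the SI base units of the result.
Units of each symbol in V = IR:
  I (current): A
  R (resistance, in ohms): kg·m²/(s³·A²)

Multiplying the contributions: [A] · [kg·m²/(s³·A²)]
Adding exponents of each base unit: kg: 1, m: 2, s: -3, A: -1
SI base units of voltage: kg·m²/(s³·A)

Answer: kg·m²/(s³·A)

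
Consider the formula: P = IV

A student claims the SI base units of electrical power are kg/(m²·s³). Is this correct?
Units of each symbol in P = IV:
  I (current): A
  V (voltage, in volts): kg·m²/(s³·A)

Multiplying the contributions: [A] · [kg·m²/(s³·A)]
Adding exponents of each base unit: kg: 1, m: 2, s: -3
SI base units of electrical power: kg·m²/s³

The claimed units kg/(m²·s³) (exponents kg: 1, m: -2, s: -3) do not match the derived units kg·m²/s³ (exponents kg: 1, m: 2, s: -3), so the claim is incorrect.

Answer: No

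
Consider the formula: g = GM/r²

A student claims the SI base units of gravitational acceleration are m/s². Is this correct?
Units of each symbol in g = GM/r²:
  G (gravitational constant): m³/(kg·s²)
  M (mass): kg
  r (distance): m  → to the power 2 in the denominator, contributes 1/m²

Multiplying the contributions: [m³/(kg·s²)] · [kg] · [1/m²]
Adding exponents of each base unit: m: 1, s: -2
SI base units of gravitational acceleration: m/s²

The claimed units m/s² match the derived units, so the claim is correct.

Answer: Yes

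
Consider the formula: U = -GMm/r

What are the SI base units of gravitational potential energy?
Units of each symbol in U = -GMm/r:
  G (gravitational constant): m³/(kg·s²)
  M (mass): kg
  m (mass): kg
  r (distance): m  → in the denominator, contributes 1/m
  The minus sign does not affect the units.

Multiplying the contributions: [m³/(kg·s²)] · [kg] · [kg] · [1/m]
Adding exponents of each base unit: kg: 1, m: 2, s: -2
SI base units of gravitational potential energy: kg·m²/s²

Answer: kg·m²/s²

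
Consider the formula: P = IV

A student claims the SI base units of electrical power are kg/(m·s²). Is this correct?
Units of each symbol in P = IV:
  I (current): A
  V (voltage, in volts): kg·m²/(s³·A)

Multiplying the contributions: [A] · [kg·m²/(s³·A)]
Adding exponents of each base unit: kg: 1, m: 2, s: -3
SI base units of electrical power: kg·m²/s³

The claimed units kg/(m·s²) (exponents kg: 1, m: -1, s: -2) do not match the derived units kg·m²/s³ (exponents kg: 1, m: 2, s: -3), so the claim is incorrect.

Answer: No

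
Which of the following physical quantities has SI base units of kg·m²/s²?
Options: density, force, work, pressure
Checking the SI base units of each option:
  density (ρ = m/V): kg/m³  ✗
  force (F = ma): kg·m/s²  ✗
  work (W = Fd): kg·m²/s²  ✓ matches
  pressure (P = F/A): kg/(m·s²)  ✗

Only work has units kg·m²/s².

Answer: work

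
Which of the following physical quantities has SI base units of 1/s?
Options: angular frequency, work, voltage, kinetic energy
Checking the SI base units of each option:
  angular frequency (ω = 2πf): 1/s  ✓ matches
  work (W = Fd): kg·m²/s²  ✗
  voltage (V = IR): kg·m²/(s³·A)  ✗
  kinetic energy (E = ½mv²): kg·m²/s²  ✗

Only angular frequency has units 1/s.

Answer: angular frequency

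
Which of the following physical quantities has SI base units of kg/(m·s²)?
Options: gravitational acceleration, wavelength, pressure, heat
Checking the SI base units of each option:
  gravitational acceleration (g = GM/r²): m/s²  ✗
  wavelength (λ = v/f): m  ✗
  pressure (P = F/A): kg/(m·s²)  ✓ matches
  heat (Q = mcΔT): kg·m²/s²  ✗

Only pressure has units kg/(m·s²).

Answer: pressure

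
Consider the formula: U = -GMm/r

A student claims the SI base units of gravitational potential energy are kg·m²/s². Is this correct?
Units of each symbol in U = -GMm/r:
  G (gravitational constant): m³/(kg·s²)
  M (mass): kg
  m (mass): kg
  r (distance): m  → in the denominator, contributes 1/m
  The minus sign does not affect the units.

Multiplying the contributions: [m³/(kg·s²)] · [kg] · [kg] · [1/m]
Adding exponents of each base unit: kg: 1, m: 2, s: -2
SI base units of gravitational potential energy: kg·m²/s²

The claimed units kg·m²/s² match the derived units, so the claim is correct.

Answer: Yes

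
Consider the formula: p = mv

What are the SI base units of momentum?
Units of each symbol in p = mv:
  m (mass): kg
  v (velocity): m/s

Multiplying the contributions: [kg] · [m/s]
Adding exponents of each base unit: kg: 1, m: 1, s: -1
SI base units of momentum: kg·m/s

Answer: kg·m/s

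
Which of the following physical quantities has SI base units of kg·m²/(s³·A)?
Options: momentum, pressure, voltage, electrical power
Checking the SI base units of each option:
  momentum (p = mv): kg·m/s  ✗
  pressure (P = F/A): kg/(m·s²)  ✗
  voltage (V = IR): kg·m²/(s³·A)  ✓ matches
  electrical power (P = IV): kg·m²/s³  ✗

Only voltage has units kg·m²/(s³·A).

Answer: voltage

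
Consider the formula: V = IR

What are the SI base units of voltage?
Units of each symbol in V = IR:
  I (current): A
  R (resistance, in ohms): kg·m²/(s³·A²)

Multiplying the contributions: [A] · [kg·m²/(s³·A²)]
Adding exponents of each base unit: kg: 1, m: 2, s: -3, A: -1
SI base units of voltage: kg·m²/(s³·A)

Answer: kg·m²/(s³·A)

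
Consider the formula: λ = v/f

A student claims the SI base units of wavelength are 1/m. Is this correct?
Units of each symbol in λ = v/f:
  v (wave speed): m/s
  f (frequency): 1/s  → in the denominator, contributes s

Multiplying the contributions: [m/s] · [s]
Adding exponents of each base unit: m: 1
SI base units of wavelength: m

The claimed units 1/m (exponents m: -1) do not match the derived units m (exponents m: 1), so the claim is incorrect.

Answer: No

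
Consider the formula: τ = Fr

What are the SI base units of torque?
Units of each symbol in τ = Fr:
  F (force): kg·m/s²
  r (lever arm): m

Multiplying the contributions: [kg·m/s²] · [m]
Adding exponents of each base unit: kg: 1, m: 2, s: -2
SI base units of torque: kg·m²/s²

Answer: kg·m²/s²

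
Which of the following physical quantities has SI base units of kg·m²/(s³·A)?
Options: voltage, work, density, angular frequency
Checking the SI base units of each option:
  voltage (V = IR): kg·m²/(s³·A)  ✓ matches
  work (W = Fd): kg·m²/s²  ✗
  density (ρ = m/V): kg/m³  ✗
  angular frequency (ω = 2πf): 1/s  ✗

Only voltage has units kg·m²/(s³·A).

Answer: voltage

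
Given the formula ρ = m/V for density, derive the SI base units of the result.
Units of each symbol in ρ = m/V:
  m (mass): kg
  V (volume): m³  → in the denominator, contributes 1/m³

Multiplying the contributions: [kg] · [1/m³]
Adding exponents of each base unit: kg: 1, m: -3
SI base units of density: kg/m³

Answer: kg/m³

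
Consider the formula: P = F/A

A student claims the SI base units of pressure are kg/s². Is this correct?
Units of each symbol in P = F/A:
  F (force): kg·m/s²
  A (area): m²  → in the denominator, contributes 1/m²

Multiplying the contributions: [kg·m/s²] · [1/m²]
Adding exponents of each base unit: kg: 1, m: -1, s: -2
SI base units of pressure: kg/(m·s²)

The claimed units kg/s² (exponents kg: 1, s: -2) do not match the derived units kg/(m·s²) (exponents kg: 1, m: -1, s: -2), so the claim is incorrect.

Answer: No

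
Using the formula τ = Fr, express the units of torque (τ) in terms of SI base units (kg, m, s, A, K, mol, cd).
Units of each symbol in τ = Fr:
  F (force): kg·m/s²
  r (lever arm): m

Multiplying the contributions: [kg·m/s²] · [m]
Adding exponents of each base unit: kg: 1, m: 2, s: -2
SI base units of torque: kg·m²/s²

Answer: kg·m²/s²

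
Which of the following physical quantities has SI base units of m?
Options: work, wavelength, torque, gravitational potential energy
Checking the SI base units of each option:
  work (W = Fd): kg·m²/s²  ✗
  wavelength (λ = v/f): m  ✓ matches
  torque (τ = Fr): kg·m²/s²  ✗
  gravitational potential energy (U = -GMm/r): kg·m²/s²  ✗

Only wavelength has units m.

Answer: wavelength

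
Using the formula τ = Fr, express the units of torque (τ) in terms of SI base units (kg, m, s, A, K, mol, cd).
Units of each symbol in τ = Fr:
  F (force): kg·m/s²
  r (lever arm): m

Multiplying the contributions: [kg·m/s²] · [m]
Adding exponents of each base unit: kg: 1, m: 2, s: -2
SI base units of torque: kg·m²/s²

Answer: kg·m²/s²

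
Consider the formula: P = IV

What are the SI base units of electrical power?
Units of each symbol in P = IV:
  I (current): A
  V (voltage, in volts): kg·m²/(s³·A)

Multiplying the contributions: [A] · [kg·m²/(s³·A)]
Adding exponents of each base unit: kg: 1, m: 2, s: -3
SI base units of electrical power: kg·m²/s³

Answer: kg·m²/s³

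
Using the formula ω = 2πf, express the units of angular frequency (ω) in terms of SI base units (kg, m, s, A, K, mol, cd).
Units of each symbol in ω = 2πf:
  f (frequency): 1/s
  The factor 2π is dimensionless.

Multiplying the contributions: [1/s]
Adding exponents of each base unit: s: -1
SI base units of angular frequency: 1/s

Answer: 1/s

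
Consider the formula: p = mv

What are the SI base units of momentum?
Units of each symbol in p = mv:
  m (mass): kg
  v (velocity): m/s

Multiplying the contributions: [kg] · [m/s]
Adding exponents of each base unit: kg: 1, m: 1, s: -1
SI base units of momentum: kg·m/s

Answer: kg·m/s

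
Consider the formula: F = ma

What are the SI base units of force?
Units of each symbol in F = ma:
  m (mass): kg
  a (acceleration): m/s²

Multiplying the contributions: [kg] · [m/s²]
Adding exponents of each base unit: kg: 1, m: 1, s: -2
SI base units of force: kg·m/s²

Answer: kg·m/s²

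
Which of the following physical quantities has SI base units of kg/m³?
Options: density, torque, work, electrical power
Checking the SI base units of each option:
  density (ρ = m/V): kg/m³  ✓ matches
  torque (τ = Fr): kg·m²/s²  ✗
  work (W = Fd): kg·m²/s²  ✗
  electrical power (P = IV): kg·m²/s³  ✗

Only density has units kg/m³.

Answer: density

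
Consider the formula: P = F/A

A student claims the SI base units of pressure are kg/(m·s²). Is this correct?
Units of each symbol in P = F/A:
  F (force): kg·m/s²
  A (area): m²  → in the denominator, contributes 1/m²

Multiplying the contributions: [kg·m/s²] · [1/m²]
Adding exponents of each base unit: kg: 1, m: -1, s: -2
SI base units of pressure: kg/(m·s²)

The claimed units kg/(m·s²) match the derived units, so the claim is correct.

Answer: Yes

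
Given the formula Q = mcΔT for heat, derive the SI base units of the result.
Units of each symbol in Q = mcΔT:
  m (mass): kg
  c (specific heat capacity, in J/(kg·K)): m²/(s²·K)
  ΔT (temperature change): K

Multiplying the contributions: [kg] · [m²/(s²·K)] · [K]
Adding exponents of each base unit: kg: 1, m: 2, s: -2
SI base units of heat: kg·m²/s²

Answer: kg·m²/s²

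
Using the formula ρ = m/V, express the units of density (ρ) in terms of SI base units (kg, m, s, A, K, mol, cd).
Units of each symbol in ρ = m/V:
  m (mass): kg
  V (volume): m³  → in the denominator, contributes 1/m³

Multiplying the contributions: [kg] · [1/m³]
Adding exponents of each base unit: kg: 1, m: -3
SI base units of density: kg/m³

Answer: kg/m³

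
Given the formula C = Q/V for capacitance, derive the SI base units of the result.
Units of each symbol in C = Q/V:
  Q (charge, in coulombs): s·A
  V (voltage, in volts): kg·m²/(s³·A)  → in the denominator, contributes s³·A/(kg·m²)

Multiplying the contributions: [s·A] · [s³·A/(kg·m²)]
Adding exponents of each base unit: kg: -1, m: -2, s: 4, A: 2
SI base units of capacitance: s⁴·A²/(kg·m²)

Answer: s⁴·A²/(kg·m²)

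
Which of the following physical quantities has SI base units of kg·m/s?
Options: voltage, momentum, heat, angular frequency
Checking the SI base units of each option:
  voltage (V = IR): kg·m²/(s³·A)  ✗
  momentum (p = mv): kg·m/s  ✓ matches
  heat (Q = mcΔT): kg·m²/s²  ✗
  angular frequency (ω = 2πf): 1/s  ✗

Only momentum has units kg·m/s.

Answer: momentum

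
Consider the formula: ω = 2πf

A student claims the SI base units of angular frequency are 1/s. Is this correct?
Units of each symbol in ω = 2πf:
  f (frequency): 1/s
  The factor 2π is dimensionless.

Multiplying the contributions: [1/s]
Adding exponents of each base unit: s: -1
SI base units of angular frequency: 1/s

The claimed units 1/s match the derived units, so the claim is correct.

Answer: Yes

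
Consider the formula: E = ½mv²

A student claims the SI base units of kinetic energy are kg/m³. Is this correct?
Units of each symbol in E = ½mv²:
  m (mass): kg
  v (speed): m/s  → to the power 2, contributes m²/s²
  The factor ½ is dimensionless.

Multiplying the contributions: [kg] · [m²/s²]
Adding exponents of each base unit: kg: 1, m: 2, s: -2
SI base units of kinetic energy: kg·m²/s²

The claimed units kg/m³ (exponents kg: 1, m: -3) do not match the derived units kg·m²/s² (exponents kg: 1, m: 2, s: -2), so the claim is incorrect.

Answer: No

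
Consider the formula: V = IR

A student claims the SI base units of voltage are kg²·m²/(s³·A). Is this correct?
Units of each symbol in V = IR:
  I (current): A
  R (resistance, in ohms): kg·m²/(s³·A²)

Multiplying the contributions: [A] · [kg·m²/(s³·A²)]
Adding exponents of each base unit: kg: 1, m: 2, s: -3, A: -1
SI base units of voltage: kg·m²/(s³·A)

The claimed units kg²·m²/(s³·A) (exponents kg: 2, m: 2, s: -3, A: -1) do not match the derived units kg·m²/(s³·A) (exponents kg: 1, m: 2, s: -3, A: -1), so the claim is incorrect.

Answer: No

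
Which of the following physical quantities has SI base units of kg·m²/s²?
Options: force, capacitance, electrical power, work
Checking the SI base units of each option:
  force (F = ma): kg·m/s²  ✗
  capacitance (C = Q/V): s⁴·A²/(kg·m²)  ✗
  electrical power (P = IV): kg·m²/s³  ✗
  work (W = Fd): kg·m²/s²  ✓ matches

Only work has units kg·m²/s².

Answer: work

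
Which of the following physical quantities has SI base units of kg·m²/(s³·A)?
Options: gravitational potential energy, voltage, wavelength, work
Checking the SI base units of each option:
  gravitational potential energy (U = -GMm/r): kg·m²/s²  ✗
  voltage (V = IR): kg·m²/(s³·A)  ✓ matches
  wavelength (λ = v/f): m  ✗
  work (W = Fd): kg·m²/s²  ✗

Only voltage has units kg·m²/(s³·A).

Answer: voltage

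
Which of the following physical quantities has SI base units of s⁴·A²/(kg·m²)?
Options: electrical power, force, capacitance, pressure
Checking the SI base units of each option:
  electrical power (P = IV): kg·m²/s³  ✗
  force (F = ma): kg·m/s²  ✗
  capacitance (C = Q/V): s⁴·A²/(kg·m²)  ✓ matches
  pressure (P = F/A): kg/(m·s²)  ✗

Only capacitance has units s⁴·A²/(kg·m²).

Answer: capacitance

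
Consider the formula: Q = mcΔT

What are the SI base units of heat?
Units of each symbol in Q = mcΔT:
  m (mass): kg
  c (specific heat capacity, in J/(kg·K)): m²/(s²·K)
  ΔT (temperature change): K

Multiplying the contributions: [kg] · [m²/(s²·K)] · [K]
Adding exponents of each base unit: kg: 1, m: 2, s: -2
SI base units of heat: kg·m²/s²

Answer: kg·m²/s²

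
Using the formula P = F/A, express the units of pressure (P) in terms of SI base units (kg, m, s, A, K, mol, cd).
Units of each symbol in P = F/A:
  F (force): kg·m/s²
  A (area): m²  → in the denominator, contributes 1/m²

Multiplying the contributions: [kg·m/s²] · [1/m²]
Adding exponents of each base unit: kg: 1, m: -1, s: -2
SI base units of pressure: kg/(m·s²)

Answer: kg/(m·s²)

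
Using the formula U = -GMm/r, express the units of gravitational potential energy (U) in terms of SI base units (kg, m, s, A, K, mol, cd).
Units of each symbol in U = -GMm/r:
  G (gravitational constant): m³/(kg·s²)
  M (mass): kg
  m (mass): kg
  r (distance): m  → in the denominator, contributes 1/m
  The minus sign does not affect the units.

Multiplying the contributions: [m³/(kg·s²)] · [kg] · [kg] · [1/m]
Adding exponents of each base unit: kg: 1, m: 2, s: -2
SI base units of gravitational potential energy: kg·m²/s²

Answer: kg·m²/s²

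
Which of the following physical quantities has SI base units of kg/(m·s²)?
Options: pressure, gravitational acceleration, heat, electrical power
Checking the SI base units of each option:
  pressure (P = F/A): kg/(m·s²)  ✓ matches
  gravitational acceleration (g = GM/r²): m/s²  ✗
  heat (Q = mcΔT): kg·m²/s²  ✗
  electrical power (P = IV): kg·m²/s³  ✗

Only pressure has units kg/(m·s²).

Answer: pressure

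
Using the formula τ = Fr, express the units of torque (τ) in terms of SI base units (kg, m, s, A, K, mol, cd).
Units of each symbol in τ = Fr:
  F (force): kg·m/s²
  r (lever arm): m

Multiplying the contributions: [kg·m/s²] · [m]
Adding exponents of each base unit: kg: 1, m: 2, s: -2
SI base units of torque: kg·m²/s²

Answer: kg·m²/s²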